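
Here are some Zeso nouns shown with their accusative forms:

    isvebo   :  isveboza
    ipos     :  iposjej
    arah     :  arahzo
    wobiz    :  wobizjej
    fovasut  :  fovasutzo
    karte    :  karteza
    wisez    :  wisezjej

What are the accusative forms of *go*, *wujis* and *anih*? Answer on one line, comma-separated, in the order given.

The suffix is conditioned by the final sound: -jej when the stem ends in a sibilant (*ipos*, *wobiz*, *wisez*); -zo when the stem ends in a non-sibilant consonant (*arah*, *fovasut*); -za when the stem ends in a vowel (*isvebo*, *karte*).
*go*: final sound = /o/, a vowel → -za → *goza*.
The final sound of *wujis* is /s/, which is a sibilant, so the suffix is -jej, giving *wujisjej*.
Since the final sound of *anih* is /h/ (a non-sibilant consonant), it takes -zo, giving *anihzo*.

goza, wujisjej, anihzo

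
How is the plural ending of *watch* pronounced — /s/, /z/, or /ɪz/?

/ɪz/

The stem *watch* ends in a sibilant (/s, z, ʃ, ʒ, tʃ, dʒ/).
The plural suffix surfaces as /ɪz/ after sibilants, /s/ after other voiceless consonants, and /z/ after other voiced sounds.
So the plural -s on *watch* is pronounced /ɪz/.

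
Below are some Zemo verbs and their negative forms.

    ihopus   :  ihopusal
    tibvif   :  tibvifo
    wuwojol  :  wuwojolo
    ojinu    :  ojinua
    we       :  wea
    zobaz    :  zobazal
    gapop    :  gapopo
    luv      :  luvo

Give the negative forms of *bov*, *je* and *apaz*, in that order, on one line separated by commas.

The alternation tracks the final sound of the stem — -al when the stem ends in a sibilant (*ihopus*, *zobaz*); -o when the stem ends in a non-sibilant consonant (*tibvif*, *wuwojol*, *gapop*, *luv*); -a when the stem ends in a vowel (*ojinu*, *we*).
*bov*: final sound = /v/, a non-sibilant consonant → -o → *bovo*.
*je* — final sound /e/ (a vowel) → -a → *jea*.
*apaz* — final sound /z/ (a sibilant) → -al → *apazal*.

bovo, jea, apazal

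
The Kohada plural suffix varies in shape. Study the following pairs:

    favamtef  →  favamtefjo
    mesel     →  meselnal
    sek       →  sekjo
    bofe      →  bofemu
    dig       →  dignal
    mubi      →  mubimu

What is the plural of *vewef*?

vewefjo

The pattern is voicing of the final sound: -jo when the stem ends in a voiceless consonant (*favamtef*, *sek*); -nal when the stem ends in a voiced consonant (*mesel*, *dig*); -mu when the stem ends in a vowel (*bofe*, *mubi*).
*vewef*: final sound = /f/, a voiceless consonant → -jo → *vewefjo*.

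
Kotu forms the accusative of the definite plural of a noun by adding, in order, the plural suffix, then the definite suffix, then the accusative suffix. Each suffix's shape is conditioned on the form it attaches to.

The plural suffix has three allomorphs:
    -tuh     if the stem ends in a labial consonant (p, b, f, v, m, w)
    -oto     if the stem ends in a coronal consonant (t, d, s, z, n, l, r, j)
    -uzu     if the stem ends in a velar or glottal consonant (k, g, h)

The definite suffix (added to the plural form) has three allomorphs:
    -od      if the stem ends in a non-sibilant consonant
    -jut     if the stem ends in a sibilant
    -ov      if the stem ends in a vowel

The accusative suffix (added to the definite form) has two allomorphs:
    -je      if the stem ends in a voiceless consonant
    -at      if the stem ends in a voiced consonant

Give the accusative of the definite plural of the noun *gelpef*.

Since the final consonant of *gelpef* is /f/ (labial), it takes -tuh, giving *gelpeftuh*.
The final sound of the plural form *gelpeftuh* is /h/, which is a non-sibilant consonant, so the definite suffix is -od, giving *gelpeftuhod*.
The definite form *gelpeftuhod*: final consonant = /d/, voiced → -at → *gelpeftuhodat*.

gelpeftuhodat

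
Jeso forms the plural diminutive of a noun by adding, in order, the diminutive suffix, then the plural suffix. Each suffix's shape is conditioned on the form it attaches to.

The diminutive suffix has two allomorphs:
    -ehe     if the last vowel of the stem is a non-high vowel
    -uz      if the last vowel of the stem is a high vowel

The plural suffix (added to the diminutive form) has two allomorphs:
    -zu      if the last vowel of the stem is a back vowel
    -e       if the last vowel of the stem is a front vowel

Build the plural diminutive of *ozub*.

The last vowel of *ozub* is /u/, which is a high vowel, so the diminutive suffix is -uz, giving *ozubuz*.
Since the last vowel of the diminutive form *ozubuz* is /u/ (a back vowel), it takes -zu, giving *ozubuzzu*.

ozubuzzu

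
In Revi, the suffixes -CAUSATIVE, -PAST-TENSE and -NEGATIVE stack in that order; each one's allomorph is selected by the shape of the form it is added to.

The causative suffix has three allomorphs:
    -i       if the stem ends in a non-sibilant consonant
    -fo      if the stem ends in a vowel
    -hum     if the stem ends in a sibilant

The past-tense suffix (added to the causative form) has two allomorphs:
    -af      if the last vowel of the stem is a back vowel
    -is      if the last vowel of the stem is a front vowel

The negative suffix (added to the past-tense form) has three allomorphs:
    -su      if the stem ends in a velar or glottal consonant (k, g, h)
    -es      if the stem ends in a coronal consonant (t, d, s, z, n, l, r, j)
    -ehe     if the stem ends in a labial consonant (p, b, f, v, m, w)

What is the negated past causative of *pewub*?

Since the final sound of *pewub* is /b/ (a non-sibilant consonant), it takes -i, giving *pewubi*.
The causative form *pewubi*: last vowel = /i/, a front vowel → -is → *pewubiis*.
The past-tense form *pewubiis* — final consonant /s/ (coronal) → -es → *pewubiises*.

pewubiises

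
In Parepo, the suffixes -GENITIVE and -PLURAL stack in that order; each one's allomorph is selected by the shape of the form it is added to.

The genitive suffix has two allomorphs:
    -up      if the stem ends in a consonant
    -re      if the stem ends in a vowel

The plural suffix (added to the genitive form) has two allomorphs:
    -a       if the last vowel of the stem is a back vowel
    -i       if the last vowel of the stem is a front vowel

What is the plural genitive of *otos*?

Since the final sound of *otos* is /s/ (a consonant), it takes -up, giving *otosup*.
The last vowel of the genitive form *otosup* is /u/, which is a back vowel, so the plural suffix is -a, giving *otosupa*.

otosupa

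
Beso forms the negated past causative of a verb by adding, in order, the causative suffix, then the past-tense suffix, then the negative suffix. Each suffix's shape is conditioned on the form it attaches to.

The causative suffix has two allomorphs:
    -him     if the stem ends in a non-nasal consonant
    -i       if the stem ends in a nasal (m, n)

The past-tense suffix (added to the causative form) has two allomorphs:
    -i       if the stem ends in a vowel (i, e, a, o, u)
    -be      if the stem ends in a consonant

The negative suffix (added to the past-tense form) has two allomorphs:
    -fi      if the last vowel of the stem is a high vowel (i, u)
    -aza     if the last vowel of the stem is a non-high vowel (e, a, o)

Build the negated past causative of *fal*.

falhimbeaza

*fal*: final consonant = /l/, non-nasal → -him → *falhim*.
The causative form *falhim*: final sound = /m/, a consonant → -be → *falhimbe*.
The past-tense form *falhimbe* — last vowel /e/ (a non-high vowel) → -aza → *falhimbeaza*.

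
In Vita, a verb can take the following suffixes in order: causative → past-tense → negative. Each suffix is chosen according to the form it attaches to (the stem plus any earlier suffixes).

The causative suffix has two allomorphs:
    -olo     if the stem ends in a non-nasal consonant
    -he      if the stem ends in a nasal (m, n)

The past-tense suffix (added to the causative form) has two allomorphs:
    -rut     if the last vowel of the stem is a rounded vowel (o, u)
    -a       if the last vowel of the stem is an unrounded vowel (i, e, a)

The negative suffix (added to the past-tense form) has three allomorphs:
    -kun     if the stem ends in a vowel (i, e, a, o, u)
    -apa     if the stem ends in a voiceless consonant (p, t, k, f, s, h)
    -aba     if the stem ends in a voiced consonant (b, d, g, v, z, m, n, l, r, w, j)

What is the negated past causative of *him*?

*him*: final consonant = /m/, a nasal → -he → *himhe*.
The last vowel of the causative form *himhe* is /e/, which is an unrounded vowel, so the past-tense suffix is -a, giving *himhea*.
The past-tense form *himhea*: final sound = /a/, a vowel → -kun → *himheakun*.

himheakun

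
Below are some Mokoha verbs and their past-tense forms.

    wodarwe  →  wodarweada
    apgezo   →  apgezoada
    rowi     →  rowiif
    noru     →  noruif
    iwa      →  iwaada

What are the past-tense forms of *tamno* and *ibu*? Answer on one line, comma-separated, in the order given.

tamnoada, ibuif

The pattern is height harmony: -if when the last vowel of the stem is a high vowel (*rowi*, *noru*); -ada when the last vowel of the stem is a non-high vowel (*wodarwe*, *apgezo*, *iwa*).
*tamno*: last vowel = /o/, a non-high vowel → -ada → *tamnoada*.
*ibu*: last vowel = /u/, a high vowel → -if → *ibuif*.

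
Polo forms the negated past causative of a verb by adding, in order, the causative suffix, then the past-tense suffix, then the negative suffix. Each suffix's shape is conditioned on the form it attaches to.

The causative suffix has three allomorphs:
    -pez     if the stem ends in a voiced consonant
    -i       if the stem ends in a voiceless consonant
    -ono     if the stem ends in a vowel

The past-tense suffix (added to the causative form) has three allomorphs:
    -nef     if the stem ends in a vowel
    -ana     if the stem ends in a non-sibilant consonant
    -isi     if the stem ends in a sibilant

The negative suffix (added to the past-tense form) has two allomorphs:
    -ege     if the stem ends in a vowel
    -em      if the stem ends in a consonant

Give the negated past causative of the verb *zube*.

zubeononefem

*zube*: final sound = /e/, a vowel → -ono → *zubeono*.
The causative form *zubeono*: final sound = /o/, a vowel → -nef → *zubeononef*.
The past-tense form *zubeononef*: final sound = /f/, a consonant → -em → *zubeononefem*.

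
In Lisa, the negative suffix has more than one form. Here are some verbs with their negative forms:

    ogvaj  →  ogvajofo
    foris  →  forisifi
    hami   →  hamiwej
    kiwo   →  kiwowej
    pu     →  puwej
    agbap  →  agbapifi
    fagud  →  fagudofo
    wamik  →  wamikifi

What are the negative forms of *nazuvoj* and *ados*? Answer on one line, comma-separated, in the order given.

nazuvojofo, adosifi

The suffix is conditioned by the final sound: -ifi when the stem ends in a voiceless consonant (*foris*, *agbap*, *wamik*); -ofo when the stem ends in a voiced consonant (*ogvaj*, *fagud*); -wej when the stem ends in a vowel (*hami*, *kiwo*, *pu*).
The final sound of *nazuvoj* is /j/, which is a voiced consonant, so the suffix is -ofo, giving *nazuvojofo*.
Since the final sound of *ados* is /s/ (a voiceless consonant), it takes -ifi, giving *adosifi*.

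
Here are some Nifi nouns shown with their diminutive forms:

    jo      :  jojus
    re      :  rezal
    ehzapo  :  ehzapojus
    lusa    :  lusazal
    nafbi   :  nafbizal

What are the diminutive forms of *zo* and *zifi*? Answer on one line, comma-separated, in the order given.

zojus, zifizal

Looking at the last vowel of each stem: -jus when the last vowel of the stem is a rounded vowel (*jo*, *ehzapo*); -zal when the last vowel of the stem is an unrounded vowel (*re*, *lusa*, *nafbi*).
*zo* — last vowel /o/ (a rounded vowel) → -jus → *zojus*.
*zifi* — last vowel /i/ (an unrounded vowel) → -zal → *zifizal*.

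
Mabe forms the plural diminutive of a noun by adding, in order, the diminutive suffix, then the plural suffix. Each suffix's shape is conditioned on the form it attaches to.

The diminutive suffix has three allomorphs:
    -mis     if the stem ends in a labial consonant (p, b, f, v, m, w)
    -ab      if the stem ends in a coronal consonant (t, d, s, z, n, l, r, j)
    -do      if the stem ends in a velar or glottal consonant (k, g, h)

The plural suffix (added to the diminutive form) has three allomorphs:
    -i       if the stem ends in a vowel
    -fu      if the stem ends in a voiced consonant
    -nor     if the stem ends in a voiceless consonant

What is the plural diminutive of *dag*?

The final consonant of *dag* is /g/, which is velar/glottal, so the diminutive suffix is -do, giving *dagdo*.
The diminutive form *dagdo*: final sound = /o/, a vowel → -i → *dagdoi*.

dagdoi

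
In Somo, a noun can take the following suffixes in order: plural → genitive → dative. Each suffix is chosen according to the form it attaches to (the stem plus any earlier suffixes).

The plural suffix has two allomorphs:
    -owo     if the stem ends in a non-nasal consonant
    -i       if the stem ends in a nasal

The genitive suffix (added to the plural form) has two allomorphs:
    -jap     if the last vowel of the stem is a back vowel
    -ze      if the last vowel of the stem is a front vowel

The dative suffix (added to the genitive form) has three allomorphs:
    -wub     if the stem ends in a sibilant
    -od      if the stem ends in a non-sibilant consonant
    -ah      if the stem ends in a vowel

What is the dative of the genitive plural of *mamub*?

*mamub*: final consonant = /b/, non-nasal → -owo → *mamubowo*.
Since the last vowel of the plural form *mamubowo* is /o/ (a back vowel), it takes -jap, giving *mamubowojap*.
The final sound of the genitive form *mamubowojap* is /p/, which is a non-sibilant consonant, so the dative suffix is -od, giving *mamubowojapod*.

mamubowojapod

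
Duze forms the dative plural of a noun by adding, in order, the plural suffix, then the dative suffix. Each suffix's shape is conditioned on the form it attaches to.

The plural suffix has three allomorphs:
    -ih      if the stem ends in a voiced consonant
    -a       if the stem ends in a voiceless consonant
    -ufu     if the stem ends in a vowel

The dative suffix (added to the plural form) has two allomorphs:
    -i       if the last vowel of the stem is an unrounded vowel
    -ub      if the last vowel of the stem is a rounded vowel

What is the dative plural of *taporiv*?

taporivihi

*taporiv* — final sound /v/ (a voiced consonant) → -ih → *taporivih*.
Since the last vowel of the plural form *taporivih* is /i/ (an unrounded vowel), it takes -i, giving *taporivihi*.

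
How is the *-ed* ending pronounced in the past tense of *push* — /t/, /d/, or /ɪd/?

/t/

The stem *push* ends in a voiceless consonant other than /t/.
The -ed suffix is realized as /ɪd/ after /t, d/; as /t/ after other voiceless consonants; and as /d/ after other voiced sounds.
So -ed on *push* is pronounced /t/.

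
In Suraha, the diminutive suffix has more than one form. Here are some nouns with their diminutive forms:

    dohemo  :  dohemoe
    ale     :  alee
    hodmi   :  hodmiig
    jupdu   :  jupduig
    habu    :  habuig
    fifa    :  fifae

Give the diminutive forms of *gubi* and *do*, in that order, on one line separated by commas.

The suffix is conditioned by the last vowel: -ig when the last vowel of the stem is a high vowel (*hodmi*, *jupdu*, *habu*); -e when the last vowel of the stem is a non-high vowel (*dohemo*, *ale*, *fifa*).
*gubi* — last vowel /i/ (a high vowel) → -ig → *gubiig*.
The last vowel of *do* is /o/, which is a non-high vowel, so the suffix is -e, giving *doe*.

gubiig, doe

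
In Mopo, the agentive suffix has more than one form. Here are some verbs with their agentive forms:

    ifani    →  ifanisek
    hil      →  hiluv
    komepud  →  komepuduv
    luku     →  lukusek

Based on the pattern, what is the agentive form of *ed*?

The alternation tracks the final sound of the stem — -uv when the stem ends in a consonant (*hil*, *komepud*); -sek when the stem ends in a vowel (*ifani*, *luku*).
*ed* — final sound /d/ (a consonant) → -uv → *eduv*.

eduv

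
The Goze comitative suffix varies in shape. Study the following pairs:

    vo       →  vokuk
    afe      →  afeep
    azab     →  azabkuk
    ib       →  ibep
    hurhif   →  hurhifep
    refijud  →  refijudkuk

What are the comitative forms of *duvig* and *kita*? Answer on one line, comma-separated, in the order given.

The alternation tracks the last vowel of the stem — -ep when the last vowel of the stem is a front vowel (*afe*, *ib*, *hurhif*); -kuk when the last vowel of the stem is a back vowel (*vo*, *azab*, *refijud*).
*duvig* — last vowel /i/ (a front vowel) → -ep → *duvigep*.
*kita* — last vowel /a/ (a back vowel) → -kuk → *kitakuk*.

duvigep, kitakuk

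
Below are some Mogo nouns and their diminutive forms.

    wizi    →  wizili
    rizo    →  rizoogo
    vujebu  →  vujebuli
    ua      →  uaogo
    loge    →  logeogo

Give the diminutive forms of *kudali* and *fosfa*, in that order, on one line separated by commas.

kudalili, fosfaogo

Looking at the last vowel of each stem: -li when the last vowel of the stem is a high vowel (*wizi*, *vujebu*); -ogo when the last vowel of the stem is a non-high vowel (*rizo*, *ua*, *loge*).
*kudali*: last vowel = /i/, a high vowel → -li → *kudalili*.
*fosfa*: last vowel = /a/, a non-high vowel → -ogo → *fosfaogo*.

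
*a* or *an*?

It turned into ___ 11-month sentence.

The indefinite article is chosen by the initial *sound* of the following word, not its spelling.
The number *11* is spoken "eleven", beginning with /ɪˈlɛvən/ — a vowel sound.
So the article is *an*: It turned into an 11-month sentence.

an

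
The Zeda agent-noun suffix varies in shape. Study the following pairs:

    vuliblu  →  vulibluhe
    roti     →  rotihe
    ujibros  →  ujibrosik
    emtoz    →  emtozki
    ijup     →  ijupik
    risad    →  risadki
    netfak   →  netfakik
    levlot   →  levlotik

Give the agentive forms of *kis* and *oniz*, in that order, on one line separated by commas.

kisik, onizki

The pattern is voicing of the final sound: -ik when the stem ends in a voiceless consonant (*ujibros*, *ijup*, *netfak*, *levlot*); -ki when the stem ends in a voiced consonant (*emtoz*, *risad*); -he when the stem ends in a vowel (*vuliblu*, *roti*).
*kis* — final sound /s/ (a voiceless consonant) → -ik → *kisik*.
Since the final sound of *oniz* is /z/ (a voiced consonant), it takes -ki, giving *onizki*.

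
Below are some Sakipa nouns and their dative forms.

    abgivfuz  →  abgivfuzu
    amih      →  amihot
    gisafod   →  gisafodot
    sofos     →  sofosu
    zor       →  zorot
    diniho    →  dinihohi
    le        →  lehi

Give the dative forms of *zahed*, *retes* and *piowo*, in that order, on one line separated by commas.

zahedot, retesu, piowohi

Looking at the final sound of each stem: -u when the stem ends in a sibilant (*abgivfuz*, *sofos*); -ot when the stem ends in a non-sibilant consonant (*amih*, *gisafod*, *zor*); -hi when the stem ends in a vowel (*diniho*, *le*).
*zahed*: final sound = /d/, a non-sibilant consonant → -ot → *zahedot*.
*retes* — final sound /s/ (a sibilant) → -u → *retesu*.
*piowo*: final sound = /o/, a vowel → -hi → *piowohi*.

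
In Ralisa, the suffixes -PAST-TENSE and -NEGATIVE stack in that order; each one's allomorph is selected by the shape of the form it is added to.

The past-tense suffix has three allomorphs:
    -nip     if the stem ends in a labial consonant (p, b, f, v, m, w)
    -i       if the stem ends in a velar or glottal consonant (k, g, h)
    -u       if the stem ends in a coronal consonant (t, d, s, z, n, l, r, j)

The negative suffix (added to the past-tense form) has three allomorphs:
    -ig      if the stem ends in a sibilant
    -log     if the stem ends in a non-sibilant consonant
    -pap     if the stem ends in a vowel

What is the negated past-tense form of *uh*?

The final consonant of *uh* is /h/, which is velar/glottal, so the past-tense suffix is -i, giving *uhi*.
Since the final sound of the past-tense form *uhi* is /i/ (a vowel), it takes -pap, giving *uhipap*.

uhipap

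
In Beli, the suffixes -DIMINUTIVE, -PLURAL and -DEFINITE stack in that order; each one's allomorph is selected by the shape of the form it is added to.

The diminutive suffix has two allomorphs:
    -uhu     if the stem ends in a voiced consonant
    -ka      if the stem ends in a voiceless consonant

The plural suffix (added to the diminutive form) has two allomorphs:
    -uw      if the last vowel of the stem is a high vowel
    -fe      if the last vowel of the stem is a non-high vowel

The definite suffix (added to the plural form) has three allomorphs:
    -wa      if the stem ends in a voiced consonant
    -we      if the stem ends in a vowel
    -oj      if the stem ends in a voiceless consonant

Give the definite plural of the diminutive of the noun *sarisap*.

sarisapkafewe

Since the final consonant of *sarisap* is /p/ (voiceless), it takes -ka, giving *sarisapka*.
The last vowel of the diminutive form *sarisapka* is /a/, which is a non-high vowel, so the plural suffix is -fe, giving *sarisapkafe*.
The final sound of the plural form *sarisapkafe* is /e/, which is a vowel, so the definite suffix is -we, giving *sarisapkafewe*.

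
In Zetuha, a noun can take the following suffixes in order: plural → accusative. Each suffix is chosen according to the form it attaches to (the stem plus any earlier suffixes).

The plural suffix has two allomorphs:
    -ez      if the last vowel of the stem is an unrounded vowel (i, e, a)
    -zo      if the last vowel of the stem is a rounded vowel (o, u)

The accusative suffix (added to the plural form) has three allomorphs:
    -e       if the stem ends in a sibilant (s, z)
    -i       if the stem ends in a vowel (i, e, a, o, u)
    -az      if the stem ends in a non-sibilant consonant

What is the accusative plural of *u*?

The last vowel of *u* is /u/, which is a rounded vowel, so the plural suffix is -zo, giving *uzo*.
Since the final sound of the plural form *uzo* is /o/ (a vowel), it takes -i, giving *uzoi*.

uzoi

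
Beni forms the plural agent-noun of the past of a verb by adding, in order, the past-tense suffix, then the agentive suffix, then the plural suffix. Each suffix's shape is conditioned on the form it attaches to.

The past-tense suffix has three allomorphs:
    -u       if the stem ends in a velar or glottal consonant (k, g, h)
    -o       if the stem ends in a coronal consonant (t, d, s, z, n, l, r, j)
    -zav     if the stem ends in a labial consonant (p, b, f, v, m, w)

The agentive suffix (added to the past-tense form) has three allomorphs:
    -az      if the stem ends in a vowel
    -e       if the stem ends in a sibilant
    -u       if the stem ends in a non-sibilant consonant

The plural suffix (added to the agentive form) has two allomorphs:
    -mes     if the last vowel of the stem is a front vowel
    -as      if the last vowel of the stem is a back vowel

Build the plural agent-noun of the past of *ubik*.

ubikuazas

*ubik*: final consonant = /k/, velar/glottal → -u → *ubiku*.
The past-tense form *ubiku* — final sound /u/ (a vowel) → -az → *ubikuaz*.
The agentive form *ubikuaz* — last vowel /a/ (a back vowel) → -as → *ubikuazas*.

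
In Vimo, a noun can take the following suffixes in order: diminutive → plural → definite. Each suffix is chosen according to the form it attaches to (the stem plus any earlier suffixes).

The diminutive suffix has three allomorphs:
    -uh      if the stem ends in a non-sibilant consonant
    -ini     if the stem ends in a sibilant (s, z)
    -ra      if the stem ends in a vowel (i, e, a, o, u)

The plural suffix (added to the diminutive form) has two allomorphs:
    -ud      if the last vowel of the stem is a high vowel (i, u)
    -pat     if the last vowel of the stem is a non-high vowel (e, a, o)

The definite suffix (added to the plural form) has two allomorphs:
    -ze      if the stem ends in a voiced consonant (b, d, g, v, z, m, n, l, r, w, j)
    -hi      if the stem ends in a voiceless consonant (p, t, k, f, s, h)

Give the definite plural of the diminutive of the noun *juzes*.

juzesiniudze

Since the final sound of *juzes* is /s/ (a sibilant), it takes -ini, giving *juzesini*.
Since the last vowel of the diminutive form *juzesini* is /i/ (a high vowel), it takes -ud, giving *juzesiniud*.
The plural form *juzesiniud* — final consonant /d/ (voiced) → -ze → *juzesiniudze*.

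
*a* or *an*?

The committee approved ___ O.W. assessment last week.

The indefinite article is chosen by the initial *sound* of the following word, not its spelling.
The initialism *O.W.* is read letter by letter; the first letter, O, is pronounced /oʊ/, which begins with a vowel sound.
So the article is *an*: The committee approved an O.W. assessment last week.

an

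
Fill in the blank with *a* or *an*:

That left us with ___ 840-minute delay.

an

The indefinite article is chosen by the initial *sound* of the following word, not its spelling.
The number *840* is spoken "eight hundred …", beginning with /eɪt/ — a vowel sound.
So the article is *an*: That left us with an 840-minute delay.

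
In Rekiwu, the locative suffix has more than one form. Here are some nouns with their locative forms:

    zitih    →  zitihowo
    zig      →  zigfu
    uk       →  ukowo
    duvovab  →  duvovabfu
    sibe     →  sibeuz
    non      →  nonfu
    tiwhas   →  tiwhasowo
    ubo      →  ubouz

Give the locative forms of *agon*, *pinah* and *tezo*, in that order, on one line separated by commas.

The pattern is voicing of the final sound: -owo when the stem ends in a voiceless consonant (*zitih*, *uk*, *tiwhas*); -fu when the stem ends in a voiced consonant (*zig*, *duvovab*, *non*); -uz when the stem ends in a vowel (*sibe*, *ubo*).
*agon*: final sound = /n/, a voiced consonant → -fu → *agonfu*.
*pinah* — final sound /h/ (a voiceless consonant) → -owo → *pinahowo*.
*tezo* — final sound /o/ (a vowel) → -uz → *tezouz*.

agonfu, pinahowo, tezouz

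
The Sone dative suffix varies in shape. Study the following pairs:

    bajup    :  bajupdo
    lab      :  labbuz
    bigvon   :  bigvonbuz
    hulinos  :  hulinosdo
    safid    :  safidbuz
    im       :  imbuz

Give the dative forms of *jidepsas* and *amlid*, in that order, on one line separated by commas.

jidepsasdo, amlidbuz

Looking at the final consonant of each stem: -do when the stem ends in a voiceless consonant (*bajup*, *hulinos*); -buz when the stem ends in a voiced consonant (*lab*, *bigvon*, *safid*, *im*).
The final consonant of *jidepsas* is /s/, which is voiceless, so the suffix is -do, giving *jidepsasdo*.
*amlid*: final consonant = /d/, voiced → -buz → *amlidbuz*.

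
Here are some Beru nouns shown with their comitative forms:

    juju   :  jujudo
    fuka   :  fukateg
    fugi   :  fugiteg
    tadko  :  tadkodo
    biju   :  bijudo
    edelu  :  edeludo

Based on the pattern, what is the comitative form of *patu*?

The alternation tracks the last vowel of the stem — -do when the last vowel of the stem is a rounded vowel (*juju*, *tadko*, *biju*, *edelu*); -teg when the last vowel of the stem is an unrounded vowel (*fuka*, *fugi*).
*patu*: last vowel = /u/, a rounded vowel → -do → *patudo*.

patudo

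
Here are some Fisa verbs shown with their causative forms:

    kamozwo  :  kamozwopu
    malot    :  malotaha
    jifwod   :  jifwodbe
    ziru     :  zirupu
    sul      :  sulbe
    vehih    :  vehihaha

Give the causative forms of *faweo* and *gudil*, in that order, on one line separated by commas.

faweopu, gudilbe

The pattern is voicing of the final sound: -aha when the stem ends in a voiceless consonant (*malot*, *vehih*); -be when the stem ends in a voiced consonant (*jifwod*, *sul*); -pu when the stem ends in a vowel (*kamozwo*, *ziru*).
*faweo*: final sound = /o/, a vowel → -pu → *faweopu*.
Since the final sound of *gudil* is /l/ (a voiced consonant), it takes -be, giving *gudilbe*.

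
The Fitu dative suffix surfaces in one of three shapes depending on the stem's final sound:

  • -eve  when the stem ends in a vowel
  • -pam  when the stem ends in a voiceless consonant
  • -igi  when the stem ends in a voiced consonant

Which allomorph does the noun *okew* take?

*okew*: final sound = /w/, a voiced consonant → -igi.

-igi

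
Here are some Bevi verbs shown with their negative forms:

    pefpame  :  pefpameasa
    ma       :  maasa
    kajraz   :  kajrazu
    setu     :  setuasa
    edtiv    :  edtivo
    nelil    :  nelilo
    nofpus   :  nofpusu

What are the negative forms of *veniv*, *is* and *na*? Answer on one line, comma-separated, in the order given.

The suffix is conditioned by the final sound: -u when the stem ends in a sibilant (*kajraz*, *nofpus*); -o when the stem ends in a non-sibilant consonant (*edtiv*, *nelil*); -asa when the stem ends in a vowel (*pefpame*, *ma*, *setu*).
The final sound of *veniv* is /v/, which is a non-sibilant consonant, so the suffix is -o, giving *venivo*.
Since the final sound of *is* is /s/ (a sibilant), it takes -u, giving *isu*.
*na*: final sound = /a/, a vowel → -asa → *naasa*.

venivo, isu, naasa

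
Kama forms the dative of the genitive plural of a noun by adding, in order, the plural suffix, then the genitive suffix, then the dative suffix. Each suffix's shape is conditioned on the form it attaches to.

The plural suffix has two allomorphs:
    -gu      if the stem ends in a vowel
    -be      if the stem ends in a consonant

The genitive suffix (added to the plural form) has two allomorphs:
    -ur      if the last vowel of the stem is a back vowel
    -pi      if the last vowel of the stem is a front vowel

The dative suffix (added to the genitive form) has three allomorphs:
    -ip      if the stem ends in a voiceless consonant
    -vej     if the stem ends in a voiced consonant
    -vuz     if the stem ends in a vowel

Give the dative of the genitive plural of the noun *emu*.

The final sound of *emu* is /u/, which is a vowel, so the plural suffix is -gu, giving *emugu*.
The last vowel of the plural form *emugu* is /u/, which is a back vowel, so the genitive suffix is -ur, giving *emuguur*.
Since the final sound of the genitive form *emuguur* is /r/ (a voiced consonant), it takes -vej, giving *emuguurvej*.

emuguurvej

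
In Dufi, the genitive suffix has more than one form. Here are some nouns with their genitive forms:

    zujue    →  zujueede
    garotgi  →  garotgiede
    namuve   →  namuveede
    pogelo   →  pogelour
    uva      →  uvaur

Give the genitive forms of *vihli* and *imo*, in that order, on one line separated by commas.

The suffix is conditioned by the last vowel: -ede when the last vowel of the stem is a front vowel (*zujue*, *garotgi*, *namuve*); -ur when the last vowel of the stem is a back vowel (*pogelo*, *uva*).
The last vowel of *vihli* is /i/, which is a front vowel, so the suffix is -ede, giving *vihliede*.
*imo* — last vowel /o/ (a back vowel) → -ur → *imour*.

vihliede, imour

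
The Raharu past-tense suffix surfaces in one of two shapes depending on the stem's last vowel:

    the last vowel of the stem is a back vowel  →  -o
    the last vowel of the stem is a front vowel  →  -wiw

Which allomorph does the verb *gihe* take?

The last vowel of *gihe* is /e/, which is a front vowel, so the suffix is -wiw.

-wiw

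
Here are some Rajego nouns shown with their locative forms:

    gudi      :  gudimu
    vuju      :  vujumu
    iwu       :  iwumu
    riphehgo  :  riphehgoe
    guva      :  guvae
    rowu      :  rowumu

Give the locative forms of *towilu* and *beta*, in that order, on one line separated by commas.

towilumu, betae

The suffix is conditioned by the last vowel: -mu when the last vowel of the stem is a high vowel (*gudi*, *vuju*, *iwu*, *rowu*); -e when the last vowel of the stem is a non-high vowel (*riphehgo*, *guva*).
*towilu*: last vowel = /u/, a high vowel → -mu → *towilumu*.
*beta*: last vowel = /a/, a non-high vowel → -e → *betae*.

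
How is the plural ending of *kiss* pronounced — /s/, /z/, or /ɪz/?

The stem *kiss* ends in a sibilant (/s, z, ʃ, ʒ, tʃ, dʒ/).
The plural suffix surfaces as /ɪz/ after sibilants, /s/ after other voiceless consonants, and /z/ after other voiced sounds.
So the plural -s on *kiss* is pronounced /ɪz/.

/ɪz/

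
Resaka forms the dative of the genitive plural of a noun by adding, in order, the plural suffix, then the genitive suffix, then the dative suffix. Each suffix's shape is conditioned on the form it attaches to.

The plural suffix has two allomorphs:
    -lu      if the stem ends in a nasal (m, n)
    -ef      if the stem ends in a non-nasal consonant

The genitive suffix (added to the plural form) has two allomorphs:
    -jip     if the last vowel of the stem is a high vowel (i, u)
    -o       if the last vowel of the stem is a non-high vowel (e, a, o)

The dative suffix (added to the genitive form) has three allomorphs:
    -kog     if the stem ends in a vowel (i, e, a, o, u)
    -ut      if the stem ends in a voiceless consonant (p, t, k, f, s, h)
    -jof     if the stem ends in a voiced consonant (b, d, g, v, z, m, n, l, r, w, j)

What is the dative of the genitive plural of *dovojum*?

dovojumlujiput

The final consonant of *dovojum* is /m/, which is a nasal, so the plural suffix is -lu, giving *dovojumlu*.
The plural form *dovojumlu* — last vowel /u/ (a high vowel) → -jip → *dovojumlujip*.
Since the final sound of the genitive form *dovojumlujip* is /p/ (a voiceless consonant), it takes -ut, giving *dovojumlujiput*.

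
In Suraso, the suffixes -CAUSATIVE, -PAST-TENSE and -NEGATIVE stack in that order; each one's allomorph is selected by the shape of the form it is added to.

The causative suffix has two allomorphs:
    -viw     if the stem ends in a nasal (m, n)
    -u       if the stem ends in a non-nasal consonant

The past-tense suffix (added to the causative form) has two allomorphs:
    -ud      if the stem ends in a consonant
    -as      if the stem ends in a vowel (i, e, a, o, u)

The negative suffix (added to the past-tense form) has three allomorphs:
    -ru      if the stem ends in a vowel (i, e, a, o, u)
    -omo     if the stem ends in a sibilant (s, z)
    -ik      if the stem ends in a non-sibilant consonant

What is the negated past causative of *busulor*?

busuloruasomo

Since the final consonant of *busulor* is /r/ (non-nasal), it takes -u, giving *busuloru*.
The final sound of the causative form *busuloru* is /u/, which is a vowel, so the past-tense suffix is -as, giving *busuloruas*.
The past-tense form *busuloruas* — final sound /s/ (a sibilant) → -omo → *busuloruasomo*.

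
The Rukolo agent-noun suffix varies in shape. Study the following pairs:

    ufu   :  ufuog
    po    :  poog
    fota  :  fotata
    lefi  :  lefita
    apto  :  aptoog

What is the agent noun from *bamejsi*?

The suffix is conditioned by the last vowel: -og when the last vowel of the stem is a rounded vowel (*ufu*, *po*, *apto*); -ta when the last vowel of the stem is an unrounded vowel (*fota*, *lefi*).
*bamejsi* — last vowel /i/ (an unrounded vowel) → -ta → *bamejsita*.

bamejsita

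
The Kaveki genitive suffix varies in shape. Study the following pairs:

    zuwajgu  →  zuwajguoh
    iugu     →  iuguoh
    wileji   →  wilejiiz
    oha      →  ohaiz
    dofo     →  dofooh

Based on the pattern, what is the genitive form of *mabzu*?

mabzuoh

The suffix is conditioned by the last vowel: -oh when the last vowel of the stem is a rounded vowel (*zuwajgu*, *iugu*, *dofo*); -iz when the last vowel of the stem is an unrounded vowel (*wileji*, *oha*).
*mabzu* — last vowel /u/ (a rounded vowel) → -oh → *mabzuoh*.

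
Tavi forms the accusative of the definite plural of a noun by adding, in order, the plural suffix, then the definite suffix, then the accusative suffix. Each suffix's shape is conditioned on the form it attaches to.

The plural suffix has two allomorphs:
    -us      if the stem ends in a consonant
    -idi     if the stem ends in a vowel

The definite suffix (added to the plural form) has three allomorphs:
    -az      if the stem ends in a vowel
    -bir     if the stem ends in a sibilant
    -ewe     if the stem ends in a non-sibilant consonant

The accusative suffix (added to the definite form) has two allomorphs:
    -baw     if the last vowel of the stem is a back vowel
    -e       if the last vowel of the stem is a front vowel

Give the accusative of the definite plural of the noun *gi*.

The final sound of *gi* is /i/, which is a vowel, so the plural suffix is -idi, giving *giidi*.
The plural form *giidi* — final sound /i/ (a vowel) → -az → *giidiaz*.
The definite form *giidiaz*: last vowel = /a/, a back vowel → -baw → *giidiazbaw*.

giidiazbaw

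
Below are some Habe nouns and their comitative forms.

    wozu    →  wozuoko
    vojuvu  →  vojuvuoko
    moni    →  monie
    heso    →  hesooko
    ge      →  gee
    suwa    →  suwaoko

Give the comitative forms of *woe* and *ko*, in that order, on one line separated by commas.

woee, kooko

Looking at the last vowel of each stem: -e when the last vowel of the stem is a front vowel (*moni*, *ge*); -oko when the last vowel of the stem is a back vowel (*wozu*, *vojuvu*, *heso*, *suwa*).
The last vowel of *woe* is /e/, which is a front vowel, so the suffix is -e, giving *woee*.
The last vowel of *ko* is /o/, which is a back vowel, so the suffix is -oko, giving *kooko*.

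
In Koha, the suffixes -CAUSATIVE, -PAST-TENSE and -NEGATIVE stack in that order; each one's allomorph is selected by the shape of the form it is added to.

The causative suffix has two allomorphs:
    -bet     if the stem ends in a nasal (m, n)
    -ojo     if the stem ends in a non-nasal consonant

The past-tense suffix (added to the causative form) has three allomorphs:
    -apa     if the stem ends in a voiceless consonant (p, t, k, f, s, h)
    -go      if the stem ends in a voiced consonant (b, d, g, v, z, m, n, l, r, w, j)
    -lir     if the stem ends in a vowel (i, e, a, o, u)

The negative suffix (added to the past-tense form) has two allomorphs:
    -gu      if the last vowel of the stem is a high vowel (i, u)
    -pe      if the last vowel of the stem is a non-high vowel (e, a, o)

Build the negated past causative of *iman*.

imanbetapape

*iman* — final consonant /n/ (a nasal) → -bet → *imanbet*.
Since the final sound of the causative form *imanbet* is /t/ (a voiceless consonant), it takes -apa, giving *imanbetapa*.
The past-tense form *imanbetapa* — last vowel /a/ (a non-high vowel) → -pe → *imanbetapape*.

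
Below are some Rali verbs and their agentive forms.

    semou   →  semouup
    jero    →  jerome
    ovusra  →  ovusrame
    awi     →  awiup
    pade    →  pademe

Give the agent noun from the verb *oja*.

ojame

Looking at the last vowel of each stem: -up when the last vowel of the stem is a high vowel (*semou*, *awi*); -me when the last vowel of the stem is a non-high vowel (*jero*, *ovusra*, *pade*).
The last vowel of *oja* is /a/, which is a non-high vowel, so the suffix is -me, giving *ojame*.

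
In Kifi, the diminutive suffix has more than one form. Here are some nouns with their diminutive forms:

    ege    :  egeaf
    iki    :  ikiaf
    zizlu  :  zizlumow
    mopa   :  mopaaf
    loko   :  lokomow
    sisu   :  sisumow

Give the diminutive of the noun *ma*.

maaf

The alternation tracks the last vowel of the stem — -mow when the last vowel of the stem is a rounded vowel (*zizlu*, *loko*, *sisu*); -af when the last vowel of the stem is an unrounded vowel (*ege*, *iki*, *mopa*).
*ma* — last vowel /a/ (an unrounded vowel) → -af → *maaf*.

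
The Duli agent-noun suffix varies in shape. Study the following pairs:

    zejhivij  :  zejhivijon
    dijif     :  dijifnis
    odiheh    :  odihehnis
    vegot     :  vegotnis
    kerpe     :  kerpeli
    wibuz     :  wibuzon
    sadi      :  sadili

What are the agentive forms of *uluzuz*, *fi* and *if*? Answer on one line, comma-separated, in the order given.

The suffix is conditioned by the final sound: -nis when the stem ends in a voiceless consonant (*dijif*, *odiheh*, *vegot*); -on when the stem ends in a voiced consonant (*zejhivij*, *wibuz*); -li when the stem ends in a vowel (*kerpe*, *sadi*).
*uluzuz* — final sound /z/ (a voiced consonant) → -on → *uluzuzon*.
*fi*: final sound = /i/, a vowel → -li → *fili*.
The final sound of *if* is /f/, which is a voiceless consonant, so the suffix is -nis, giving *ifnis*.

uluzuzon, fili, ifnis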